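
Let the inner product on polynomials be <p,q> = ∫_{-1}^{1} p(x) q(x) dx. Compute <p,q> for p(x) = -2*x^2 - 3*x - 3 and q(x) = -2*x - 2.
<p,q> = 56/3

Expand the product: p(x)·q(x) = 4*x^3 + 10*x^2 + 12*x + 6.
∫_{-1}^{1} of each monomial x^k gives [2/(k+1) if k even, 0 if k odd]. Integrating term-by-term (or equivalently evaluating the antiderivative F(x) = x^4 + 10*x^3/3 + 6*x^2 + 6*x at the endpoints):
  F(1) − F(−1) = 49/3 − (-7/3) = 56/3.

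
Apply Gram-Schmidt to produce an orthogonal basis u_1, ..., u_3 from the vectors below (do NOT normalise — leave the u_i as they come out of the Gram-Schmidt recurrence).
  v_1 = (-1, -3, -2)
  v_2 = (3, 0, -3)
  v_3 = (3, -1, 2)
Orthogonal basis:
  u_1 = (-1, -3, -2)
  u_2 = (45/14, 9/14, -18/7)
  u_3 = (2, -2, 2)

Apply the Gram-Schmidt recurrence
  u_1 = v_1
  u_i = v_i − Σ_{j<i} ((v_i · u_j) / (u_j · u_j)) · u_j.

Step by step this gives:
  u_1 = (-1, -3, -2)
  u_2 = (45/14, 9/14, -18/7)
  u_3 = (2, -2, 2)

Orthogonality check:
  u_2 · u_1 = 0 (should be 0)
  u_3 · u_1 = 0 (should be 0)
  u_3 · u_2 = 0 (should be 0)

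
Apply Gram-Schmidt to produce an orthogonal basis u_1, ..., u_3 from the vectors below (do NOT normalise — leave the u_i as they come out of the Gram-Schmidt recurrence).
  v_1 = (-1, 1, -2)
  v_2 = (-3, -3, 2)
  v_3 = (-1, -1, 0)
Orthogonal basis:
  u_1 = (-1, 1, -2)
  u_2 = (-11/3, -7/3, 2/3)
  u_3 = (4/29, -8/29, -6/29)

Apply the Gram-Schmidt recurrence
  u_1 = v_1
  u_i = v_i − Σ_{j<i} ((v_i · u_j) / (u_j · u_j)) · u_j.

Step by step this gives:
  u_1 = (-1, 1, -2)
  u_2 = (-11/3, -7/3, 2/3)
  u_3 = (4/29, -8/29, -6/29)

Orthogonality check:
  u_2 · u_1 = 0 (should be 0)
  u_3 · u_1 = 0 (should be 0)
  u_3 · u_2 = 0 (should be 0)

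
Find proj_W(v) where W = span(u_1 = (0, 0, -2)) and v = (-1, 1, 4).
proj_W(v) = (0, 0, 4)

Set up U = [u_1 | ... | u_1] ∈ R^(3×1). The projector onto W = col(U) is P = U (U^T U)^(-1) U^T.
Compute U^T U =
  [4],
and U^T v = (-8).
Solve U^T U · c = U^T v for the coefficients: c = (-2). The projection is proj_W(v) = U c.
Check: (v - proj_W(v)) · u_1 = 0  (should be 0).
Result: proj_W(v) = (0, 0, 4).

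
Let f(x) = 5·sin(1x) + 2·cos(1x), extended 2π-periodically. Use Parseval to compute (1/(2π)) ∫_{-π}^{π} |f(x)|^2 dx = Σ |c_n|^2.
Σ |c_n|^2 = 29/2

Expand |f|^2 and use orthogonality of {sin(nx), cos(mx)} on [-π, π]:
  ∫_{-π}^{π} sin(nx)^2 dx = π, ∫ cos(mx)^2 dx = π, and cross terms integrate to 0.
So ∫_{-π}^{π} f(x)^2 dx = 5^2 · π + 2^2 · π = (25 + 4)π.
Divide by 2π: (25 + 4)/2 = 29/2.
By Parseval, this equals Σ |c_n|^2.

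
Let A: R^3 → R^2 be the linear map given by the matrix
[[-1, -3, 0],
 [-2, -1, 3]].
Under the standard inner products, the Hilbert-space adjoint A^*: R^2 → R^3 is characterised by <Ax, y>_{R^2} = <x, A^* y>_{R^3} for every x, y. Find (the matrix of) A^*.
A^* = A^T =
[[-1, -2],
 [-3, -1],
 [0, 3]]

For real matrices with standard dot products, the defining identity <Ax, y> = <x, A^* y> gives (Ax)^T y = x^T (A^*) y, i.e. x^T A^T y = x^T (A^*) y. Since this holds for all x, y, we must have A^* = A^T. Therefore
A^* =
[[-1, -2],
 [-3, -1],
 [0, 3]].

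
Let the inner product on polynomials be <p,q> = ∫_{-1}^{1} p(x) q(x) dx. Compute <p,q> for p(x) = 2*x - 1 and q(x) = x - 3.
<p,q> = 22/3

Expand the product: p(x)·q(x) = 2*x^2 - 7*x + 3.
∫_{-1}^{1} of each monomial x^k gives [2/(k+1) if k even, 0 if k odd]. Integrating term-by-term (or equivalently evaluating the antiderivative F(x) = 2*x^3/3 - 7*x^2/2 + 3*x at the endpoints):
  F(1) − F(−1) = 1/6 − (-43/6) = 22/3.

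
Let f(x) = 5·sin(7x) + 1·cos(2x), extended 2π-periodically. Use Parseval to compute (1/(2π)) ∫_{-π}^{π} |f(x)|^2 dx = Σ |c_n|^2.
Σ |c_n|^2 = 13

Expand |f|^2 and use orthogonality of {sin(nx), cos(mx)} on [-π, π]:
  ∫_{-π}^{π} sin(nx)^2 dx = π, ∫ cos(mx)^2 dx = π, and cross terms integrate to 0.
So ∫_{-π}^{π} f(x)^2 dx = 5^2 · π + 1^2 · π = (25 + 1)π.
Divide by 2π: (25 + 1)/2 = 13.
By Parseval, this equals Σ |c_n|^2.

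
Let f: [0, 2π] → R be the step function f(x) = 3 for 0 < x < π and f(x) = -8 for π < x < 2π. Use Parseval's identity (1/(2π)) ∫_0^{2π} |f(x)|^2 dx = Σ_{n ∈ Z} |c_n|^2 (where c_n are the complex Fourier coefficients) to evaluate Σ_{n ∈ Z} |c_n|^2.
Σ |c_n|^2 = 73/2

Parseval equates the L^2 energy of f (normalised by 1/(2π)) with the ℓ^2 sum of its Fourier coefficients: (1/(2π)) ∫_0^{2π} |f|^2 = Σ |c_n|^2.
Compute the left side: (1/(2π)) [∫_0^π 3^2 dx + ∫_π^{2π} (-8)^2 dx] = (1/(2π)) · (9π + 64π) = (9 + 64)/2 = 73/2.
So Σ_{n ∈ Z} |c_n|^2 = 73/2.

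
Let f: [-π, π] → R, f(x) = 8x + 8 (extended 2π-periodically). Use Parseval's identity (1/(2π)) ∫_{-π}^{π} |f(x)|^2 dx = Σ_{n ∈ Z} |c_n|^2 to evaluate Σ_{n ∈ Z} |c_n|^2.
Σ |c_n|^2 = 64π^2/3 + 64

Expand and integrate term by term over [-π, π]:
  ∫ (8x)^2 dx = 64·(2π^3/3); ∫ 2·8·(8)·x dx = 0 (odd integrand); ∫ 8^2 dx = 64·2π.
So (1/(2π)) ∫_{-π}^{π} (8x + 8)^2 dx = 64π^2/3 + 64 = 64π^2/3 + 64.
Parseval ⇒ Σ |c_n|^2 = 64π^2/3 + 64.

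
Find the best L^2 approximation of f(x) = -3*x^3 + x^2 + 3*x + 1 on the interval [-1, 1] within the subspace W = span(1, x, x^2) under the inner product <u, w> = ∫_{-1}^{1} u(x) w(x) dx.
g(x) = x^2 + 6*x/5 + 1

The best approximation g ∈ W is the orthogonal projection of f onto W. Writing g = a_0 + a_1 x + a_2 x^2, the coefficients solve the normal equations G · a = b where
  G_{ij} = <φ_i, φ_j> and b_i = <f, φ_i>, with φ_0 = 1, φ_1 = x, φ_2 = x^2.
G =
  [2, 0, 2/3]
  [0, 2/3, 0]
  [2/3, 0, 2/5],
b = (8/3, 4/5, 16/15).
Solving gives a_0 = 1, a_1 = 6/5, a_2 = 1, so
  g(x) = x^2 + 6*x/5 + 1.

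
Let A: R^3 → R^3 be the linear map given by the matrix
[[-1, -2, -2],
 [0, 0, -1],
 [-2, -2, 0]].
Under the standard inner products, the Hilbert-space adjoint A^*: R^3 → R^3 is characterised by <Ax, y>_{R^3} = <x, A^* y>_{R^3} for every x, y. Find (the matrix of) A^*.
A^* = A^T =
[[-1, 0, -2],
 [-2, 0, -2],
 [-2, -1, 0]]

For real matrices with standard dot products, the defining identity <Ax, y> = <x, A^* y> gives (Ax)^T y = x^T (A^*) y, i.e. x^T A^T y = x^T (A^*) y. Since this holds for all x, y, we must have A^* = A^T. Therefore
A^* =
[[-1, 0, -2],
 [-2, 0, -2],
 [-2, -1, 0]].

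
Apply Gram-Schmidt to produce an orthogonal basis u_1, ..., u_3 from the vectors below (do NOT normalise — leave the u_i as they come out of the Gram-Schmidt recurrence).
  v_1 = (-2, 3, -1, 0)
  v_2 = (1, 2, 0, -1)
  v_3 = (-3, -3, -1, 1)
Orthogonal basis:
  u_1 = (-2, 3, -1, 0)
  u_2 = (11/7, 8/7, 2/7, -1)
  u_3 = (-4/17, -6/17, -10/17, -16/17)

Apply the Gram-Schmidt recurrence
  u_1 = v_1
  u_i = v_i − Σ_{j<i} ((v_i · u_j) / (u_j · u_j)) · u_j.

Step by step this gives:
  u_1 = (-2, 3, -1, 0)
  u_2 = (11/7, 8/7, 2/7, -1)
  u_3 = (-4/17, -6/17, -10/17, -16/17)

Orthogonality check:
  u_2 · u_1 = 0 (should be 0)
  u_3 · u_1 = 0 (should be 0)
  u_3 · u_2 = 0 (should be 0)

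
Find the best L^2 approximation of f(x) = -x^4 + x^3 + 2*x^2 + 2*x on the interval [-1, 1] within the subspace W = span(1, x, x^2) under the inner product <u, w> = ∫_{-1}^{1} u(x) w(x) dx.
g(x) = 8*x^2/7 + 13*x/5 + 3/35

The best approximation g ∈ W is the orthogonal projection of f onto W. Writing g = a_0 + a_1 x + a_2 x^2, the coefficients solve the normal equations G · a = b where
  G_{ij} = <φ_i, φ_j> and b_i = <f, φ_i>, with φ_0 = 1, φ_1 = x, φ_2 = x^2.
G =
  [2, 0, 2/3]
  [0, 2/3, 0]
  [2/3, 0, 2/5],
b = (14/15, 26/15, 18/35).
Solving gives a_0 = 3/35, a_1 = 13/5, a_2 = 8/7, so
  g(x) = 8*x^2/7 + 13*x/5 + 3/35.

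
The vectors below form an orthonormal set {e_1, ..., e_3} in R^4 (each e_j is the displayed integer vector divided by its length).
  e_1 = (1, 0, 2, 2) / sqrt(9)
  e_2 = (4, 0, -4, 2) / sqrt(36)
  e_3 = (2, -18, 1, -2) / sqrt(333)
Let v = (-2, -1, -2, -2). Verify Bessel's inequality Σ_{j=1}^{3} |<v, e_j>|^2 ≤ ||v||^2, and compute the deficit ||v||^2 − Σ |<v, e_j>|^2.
Σ |<v, e_j>|^2 = 456/37; ||v||^2 = 13; deficit = 25/37

Write each e_j = u_j / sqrt(<u_j, u_j>) where u_j is the displayed integer vector. Then <v, e_j> = <v, u_j> / sqrt(<u_j, u_j>), so |<v, e_j>|^2 = <v, u_j>^2 / <u_j, u_j>.
Coefficients: <v, e_1> = -10/sqrt(9), <v, e_2> = -4/sqrt(36), <v, e_3> = 16/sqrt(333).
Square and sum: Σ |<v, e_j>|^2 = 456/37.
Compute ||v||^2 = v·v = 13.
Deficit = 13 − 456/37 = 25/37 ≥ 0, confirming Bessel's inequality. (The deficit equals ||v − Σ <v,e_j> e_j||^2, the squared distance from v to span{e_j}.)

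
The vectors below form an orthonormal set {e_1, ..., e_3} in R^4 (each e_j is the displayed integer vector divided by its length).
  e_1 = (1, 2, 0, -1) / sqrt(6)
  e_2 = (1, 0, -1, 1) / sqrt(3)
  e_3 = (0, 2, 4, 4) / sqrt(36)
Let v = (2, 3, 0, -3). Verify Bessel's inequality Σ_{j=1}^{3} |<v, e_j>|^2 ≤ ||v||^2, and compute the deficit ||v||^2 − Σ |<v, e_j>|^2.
Σ |<v, e_j>|^2 = 43/2; ||v||^2 = 22; deficit = 1/2

Write each e_j = u_j / sqrt(<u_j, u_j>) where u_j is the displayed integer vector. Then <v, e_j> = <v, u_j> / sqrt(<u_j, u_j>), so |<v, e_j>|^2 = <v, u_j>^2 / <u_j, u_j>.
Coefficients: <v, e_1> = 11/sqrt(6), <v, e_2> = -1/sqrt(3), <v, e_3> = -6/sqrt(36).
Square and sum: Σ |<v, e_j>|^2 = 43/2.
Compute ||v||^2 = v·v = 22.
Deficit = 22 − 43/2 = 1/2 ≥ 0, confirming Bessel's inequality. (The deficit equals ||v − Σ <v,e_j> e_j||^2, the squared distance from v to span{e_j}.)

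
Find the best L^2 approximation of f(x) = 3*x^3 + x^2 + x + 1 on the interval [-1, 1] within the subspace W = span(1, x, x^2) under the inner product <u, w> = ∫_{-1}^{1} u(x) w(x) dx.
g(x) = x^2 + 14*x/5 + 1

The best approximation g ∈ W is the orthogonal projection of f onto W. Writing g = a_0 + a_1 x + a_2 x^2, the coefficients solve the normal equations G · a = b where
  G_{ij} = <φ_i, φ_j> and b_i = <f, φ_i>, with φ_0 = 1, φ_1 = x, φ_2 = x^2.
G =
  [2, 0, 2/3]
  [0, 2/3, 0]
  [2/3, 0, 2/5],
b = (8/3, 28/15, 16/15).
Solving gives a_0 = 1, a_1 = 14/5, a_2 = 1, so
  g(x) = x^2 + 14*x/5 + 1.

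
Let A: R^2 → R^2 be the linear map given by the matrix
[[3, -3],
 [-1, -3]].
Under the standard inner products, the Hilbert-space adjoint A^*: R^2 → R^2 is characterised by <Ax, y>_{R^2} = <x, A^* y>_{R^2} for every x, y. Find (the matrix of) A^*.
A^* = A^T =
[[3, -1],
 [-3, -3]]

For real matrices with standard dot products, the defining identity <Ax, y> = <x, A^* y> gives (Ax)^T y = x^T (A^*) y, i.e. x^T A^T y = x^T (A^*) y. Since this holds for all x, y, we must have A^* = A^T. Therefore
A^* =
[[3, -1],
 [-3, -3]].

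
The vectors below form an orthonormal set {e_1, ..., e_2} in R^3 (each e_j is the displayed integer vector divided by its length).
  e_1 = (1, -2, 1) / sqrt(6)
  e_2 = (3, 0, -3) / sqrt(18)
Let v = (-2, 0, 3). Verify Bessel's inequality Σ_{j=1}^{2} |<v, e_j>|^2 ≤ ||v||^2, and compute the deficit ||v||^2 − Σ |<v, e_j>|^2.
Σ |<v, e_j>|^2 = 38/3; ||v||^2 = 13; deficit = 1/3

Write each e_j = u_j / sqrt(<u_j, u_j>) where u_j is the displayed integer vector. Then <v, e_j> = <v, u_j> / sqrt(<u_j, u_j>), so |<v, e_j>|^2 = <v, u_j>^2 / <u_j, u_j>.
Coefficients: <v, e_1> = 1/sqrt(6), <v, e_2> = -15/sqrt(18).
Square and sum: Σ |<v, e_j>|^2 = 38/3.
Compute ||v||^2 = v·v = 13.
Deficit = 13 − 38/3 = 1/3 ≥ 0, confirming Bessel's inequality. (The deficit equals ||v − Σ <v,e_j> e_j||^2, the squared distance from v to span{e_j}.)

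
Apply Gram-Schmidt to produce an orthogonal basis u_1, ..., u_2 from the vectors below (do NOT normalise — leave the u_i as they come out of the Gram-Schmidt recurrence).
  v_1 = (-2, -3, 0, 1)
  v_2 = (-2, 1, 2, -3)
Orthogonal basis:
  u_1 = (-2, -3, 0, 1)
  u_2 = (-16/7, 4/7, 2, -20/7)

Apply the Gram-Schmidt recurrence
  u_1 = v_1
  u_i = v_i − Σ_{j<i} ((v_i · u_j) / (u_j · u_j)) · u_j.

Step by step this gives:
  u_1 = (-2, -3, 0, 1)
  u_2 = (-16/7, 4/7, 2, -20/7)

Orthogonality check:
  u_2 · u_1 = 0 (should be 0)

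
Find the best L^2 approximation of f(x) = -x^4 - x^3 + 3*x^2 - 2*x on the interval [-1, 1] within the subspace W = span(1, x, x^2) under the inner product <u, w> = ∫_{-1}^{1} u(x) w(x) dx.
g(x) = 15*x^2/7 - 13*x/5 + 3/35

The best approximation g ∈ W is the orthogonal projection of f onto W. Writing g = a_0 + a_1 x + a_2 x^2, the coefficients solve the normal equations G · a = b where
  G_{ij} = <φ_i, φ_j> and b_i = <f, φ_i>, with φ_0 = 1, φ_1 = x, φ_2 = x^2.
G =
  [2, 0, 2/3]
  [0, 2/3, 0]
  [2/3, 0, 2/5],
b = (8/5, -26/15, 32/35).
Solving gives a_0 = 3/35, a_1 = -13/5, a_2 = 15/7, so
  g(x) = 15*x^2/7 - 13*x/5 + 3/35.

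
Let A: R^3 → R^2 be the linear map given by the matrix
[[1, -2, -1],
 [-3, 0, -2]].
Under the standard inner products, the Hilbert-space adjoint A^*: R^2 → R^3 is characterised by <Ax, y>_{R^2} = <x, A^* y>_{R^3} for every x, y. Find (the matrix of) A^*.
A^* = A^T =
[[1, -3],
 [-2, 0],
 [-1, -2]]

For real matrices with standard dot products, the defining identity <Ax, y> = <x, A^* y> gives (Ax)^T y = x^T (A^*) y, i.e. x^T A^T y = x^T (A^*) y. Since this holds for all x, y, we must have A^* = A^T. Therefore
A^* =
[[1, -3],
 [-2, 0],
 [-1, -2]].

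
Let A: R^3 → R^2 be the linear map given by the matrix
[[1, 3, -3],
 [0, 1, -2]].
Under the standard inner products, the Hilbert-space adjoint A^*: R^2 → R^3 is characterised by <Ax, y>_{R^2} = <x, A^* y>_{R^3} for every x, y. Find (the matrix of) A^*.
A^* = A^T =
[[1, 0],
 [3, 1],
 [-3, -2]]

For real matrices with standard dot products, the defining identity <Ax, y> = <x, A^* y> gives (Ax)^T y = x^T (A^*) y, i.e. x^T A^T y = x^T (A^*) y. Since this holds for all x, y, we must have A^* = A^T. Therefore
A^* =
[[1, 0],
 [3, 1],
 [-3, -2]].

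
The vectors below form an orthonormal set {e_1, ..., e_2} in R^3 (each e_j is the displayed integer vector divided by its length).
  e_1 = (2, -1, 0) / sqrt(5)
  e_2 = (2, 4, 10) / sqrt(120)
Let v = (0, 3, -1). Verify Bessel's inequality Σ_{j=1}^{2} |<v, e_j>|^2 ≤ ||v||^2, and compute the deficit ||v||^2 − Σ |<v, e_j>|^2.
Σ |<v, e_j>|^2 = 11/6; ||v||^2 = 10; deficit = 49/6

Write each e_j = u_j / sqrt(<u_j, u_j>) where u_j is the displayed integer vector. Then <v, e_j> = <v, u_j> / sqrt(<u_j, u_j>), so |<v, e_j>|^2 = <v, u_j>^2 / <u_j, u_j>.
Coefficients: <v, e_1> = -3/sqrt(5), <v, e_2> = 2/sqrt(120).
Square and sum: Σ |<v, e_j>|^2 = 11/6.
Compute ||v||^2 = v·v = 10.
Deficit = 10 − 11/6 = 49/6 ≥ 0, confirming Bessel's inequality. (The deficit equals ||v − Σ <v,e_j> e_j||^2, the squared distance from v to span{e_j}.)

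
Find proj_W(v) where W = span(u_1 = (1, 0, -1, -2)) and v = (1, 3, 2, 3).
proj_W(v) = (-7/6, 0, 7/6, 7/3)

Set up U = [u_1 | ... | u_1] ∈ R^(4×1). The projector onto W = col(U) is P = U (U^T U)^(-1) U^T.
Compute U^T U =
  [6],
and U^T v = (-7).
Solve U^T U · c = U^T v for the coefficients: c = (-7/6). The projection is proj_W(v) = U c.
Check: (v - proj_W(v)) · u_1 = 0  (should be 0).
Result: proj_W(v) = (-7/6, 0, 7/6, 7/3).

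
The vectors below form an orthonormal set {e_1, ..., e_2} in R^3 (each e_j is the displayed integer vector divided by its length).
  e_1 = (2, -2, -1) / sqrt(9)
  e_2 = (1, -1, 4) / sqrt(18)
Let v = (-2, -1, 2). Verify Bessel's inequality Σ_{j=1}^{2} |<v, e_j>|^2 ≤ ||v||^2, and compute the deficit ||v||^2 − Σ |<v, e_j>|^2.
Σ |<v, e_j>|^2 = 9/2; ||v||^2 = 9; deficit = 9/2

Write each e_j = u_j / sqrt(<u_j, u_j>) where u_j is the displayed integer vector. Then <v, e_j> = <v, u_j> / sqrt(<u_j, u_j>), so |<v, e_j>|^2 = <v, u_j>^2 / <u_j, u_j>.
Coefficients: <v, e_1> = -4/sqrt(9), <v, e_2> = 7/sqrt(18).
Square and sum: Σ |<v, e_j>|^2 = 9/2.
Compute ||v||^2 = v·v = 9.
Deficit = 9 − 9/2 = 9/2 ≥ 0, confirming Bessel's inequality. (The deficit equals ||v − Σ <v,e_j> e_j||^2, the squared distance from v to span{e_j}.)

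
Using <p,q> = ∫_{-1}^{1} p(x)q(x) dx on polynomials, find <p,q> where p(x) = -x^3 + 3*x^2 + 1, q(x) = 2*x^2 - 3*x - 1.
<p,q> = 14/15

Expand the product: p(x)·q(x) = -2*x^5 + 9*x^4 - 8*x^3 - x^2 - 3*x - 1.
∫_{-1}^{1} of each monomial x^k gives [2/(k+1) if k even, 0 if k odd]. Integrating term-by-term (or equivalently evaluating the antiderivative F(x) = -x^6/3 + 9*x^5/5 - 2*x^4 - x^3/3 - 3*x^2/2 - x at the endpoints):
  F(1) − F(−1) = -101/30 − (-43/10) = 14/15.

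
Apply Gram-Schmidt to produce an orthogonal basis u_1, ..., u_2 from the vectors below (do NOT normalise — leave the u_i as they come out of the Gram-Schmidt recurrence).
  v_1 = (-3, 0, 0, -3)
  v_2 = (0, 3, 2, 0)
Orthogonal basis:
  u_1 = (-3, 0, 0, -3)
  u_2 = (0, 3, 2, 0)

Apply the Gram-Schmidt recurrence
  u_1 = v_1
  u_i = v_i − Σ_{j<i} ((v_i · u_j) / (u_j · u_j)) · u_j.

Step by step this gives:
  u_1 = (-3, 0, 0, -3)
  u_2 = (0, 3, 2, 0)

Orthogonality check:
  u_2 · u_1 = 0 (should be 0)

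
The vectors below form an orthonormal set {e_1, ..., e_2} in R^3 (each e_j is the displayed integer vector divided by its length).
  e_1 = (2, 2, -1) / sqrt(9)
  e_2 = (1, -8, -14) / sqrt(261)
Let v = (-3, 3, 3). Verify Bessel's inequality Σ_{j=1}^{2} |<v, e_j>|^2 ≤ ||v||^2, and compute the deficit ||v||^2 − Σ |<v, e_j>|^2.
Σ |<v, e_j>|^2 = 558/29; ||v||^2 = 27; deficit = 225/29

Write each e_j = u_j / sqrt(<u_j, u_j>) where u_j is the displayed integer vector. Then <v, e_j> = <v, u_j> / sqrt(<u_j, u_j>), so |<v, e_j>|^2 = <v, u_j>^2 / <u_j, u_j>.
Coefficients: <v, e_1> = -3/sqrt(9), <v, e_2> = -69/sqrt(261).
Square and sum: Σ |<v, e_j>|^2 = 558/29.
Compute ||v||^2 = v·v = 27.
Deficit = 27 − 558/29 = 225/29 ≥ 0, confirming Bessel's inequality. (The deficit equals ||v − Σ <v,e_j> e_j||^2, the squared distance from v to span{e_j}.)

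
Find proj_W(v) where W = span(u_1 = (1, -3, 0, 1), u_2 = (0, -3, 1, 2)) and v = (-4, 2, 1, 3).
proj_W(v) = (-109/33, 21/11, 8/3, 67/33)

Set up U = [u_1 | ... | u_2] ∈ R^(4×2). The projector onto W = col(U) is P = U (U^T U)^(-1) U^T.
Compute U^T U =
  [11, 11]
  [11, 14],
and U^T v = (-7, 1).
Solve U^T U · c = U^T v for the coefficients: c = (-109/33, 8/3). The projection is proj_W(v) = U c.
Check: (v - proj_W(v)) · u_1 = 0  (should be 0).
Check: (v - proj_W(v)) · u_2 = 0  (should be 0).
Result: proj_W(v) = (-109/33, 21/11, 8/3, 67/33).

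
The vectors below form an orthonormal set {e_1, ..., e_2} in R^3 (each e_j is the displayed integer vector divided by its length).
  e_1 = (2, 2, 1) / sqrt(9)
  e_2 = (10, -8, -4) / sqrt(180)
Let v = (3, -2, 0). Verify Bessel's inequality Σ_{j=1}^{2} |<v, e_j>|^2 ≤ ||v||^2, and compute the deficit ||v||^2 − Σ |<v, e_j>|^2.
Σ |<v, e_j>|^2 = 61/5; ||v||^2 = 13; deficit = 4/5

Write each e_j = u_j / sqrt(<u_j, u_j>) where u_j is the displayed integer vector. Then <v, e_j> = <v, u_j> / sqrt(<u_j, u_j>), so |<v, e_j>|^2 = <v, u_j>^2 / <u_j, u_j>.
Coefficients: <v, e_1> = 2/sqrt(9), <v, e_2> = 46/sqrt(180).
Square and sum: Σ |<v, e_j>|^2 = 61/5.
Compute ||v||^2 = v·v = 13.
Deficit = 13 − 61/5 = 4/5 ≥ 0, confirming Bessel's inequality. (The deficit equals ||v − Σ <v,e_j> e_j||^2, the squared distance from v to span{e_j}.)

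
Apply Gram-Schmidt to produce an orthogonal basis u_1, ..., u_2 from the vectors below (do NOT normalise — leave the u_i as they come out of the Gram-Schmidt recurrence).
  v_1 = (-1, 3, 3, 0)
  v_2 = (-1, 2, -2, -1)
Orthogonal basis:
  u_1 = (-1, 3, 3, 0)
  u_2 = (-18/19, 35/19, -41/19, -1)

Apply the Gram-Schmidt recurrence
  u_1 = v_1
  u_i = v_i − Σ_{j<i} ((v_i · u_j) / (u_j · u_j)) · u_j.

Step by step this gives:
  u_1 = (-1, 3, 3, 0)
  u_2 = (-18/19, 35/19, -41/19, -1)

Orthogonality check:
  u_2 · u_1 = 0 (should be 0)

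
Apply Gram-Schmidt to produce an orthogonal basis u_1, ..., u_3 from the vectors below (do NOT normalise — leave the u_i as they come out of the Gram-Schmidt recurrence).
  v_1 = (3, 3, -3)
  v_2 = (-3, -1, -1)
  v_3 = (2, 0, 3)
Orthogonal basis:
  u_1 = (3, 3, -3)
  u_2 = (-2, 0, -2)
  u_3 = (-1/6, 1/3, 1/6)

Apply the Gram-Schmidt recurrence
  u_1 = v_1
  u_i = v_i − Σ_{j<i} ((v_i · u_j) / (u_j · u_j)) · u_j.

Step by step this gives:
  u_1 = (3, 3, -3)
  u_2 = (-2, 0, -2)
  u_3 = (-1/6, 1/3, 1/6)

Orthogonality check:
  u_2 · u_1 = 0 (should be 0)
  u_3 · u_1 = 0 (should be 0)
  u_3 · u_2 = 0 (should be 0)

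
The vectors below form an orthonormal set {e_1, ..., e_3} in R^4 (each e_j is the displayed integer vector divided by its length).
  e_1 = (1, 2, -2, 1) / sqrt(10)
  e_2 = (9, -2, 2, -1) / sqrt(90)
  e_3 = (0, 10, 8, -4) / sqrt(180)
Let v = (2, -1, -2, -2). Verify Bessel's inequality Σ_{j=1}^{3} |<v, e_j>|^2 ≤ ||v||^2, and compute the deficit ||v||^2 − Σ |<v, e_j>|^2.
Σ |<v, e_j>|^2 = 29/5; ||v||^2 = 13; deficit = 36/5

Write each e_j = u_j / sqrt(<u_j, u_j>) where u_j is the displayed integer vector. Then <v, e_j> = <v, u_j> / sqrt(<u_j, u_j>), so |<v, e_j>|^2 = <v, u_j>^2 / <u_j, u_j>.
Coefficients: <v, e_1> = 2/sqrt(10), <v, e_2> = 18/sqrt(90), <v, e_3> = -18/sqrt(180).
Square and sum: Σ |<v, e_j>|^2 = 29/5.
Compute ||v||^2 = v·v = 13.
Deficit = 13 − 29/5 = 36/5 ≥ 0, confirming Bessel's inequality. (The deficit equals ||v − Σ <v,e_j> e_j||^2, the squared distance from v to span{e_j}.)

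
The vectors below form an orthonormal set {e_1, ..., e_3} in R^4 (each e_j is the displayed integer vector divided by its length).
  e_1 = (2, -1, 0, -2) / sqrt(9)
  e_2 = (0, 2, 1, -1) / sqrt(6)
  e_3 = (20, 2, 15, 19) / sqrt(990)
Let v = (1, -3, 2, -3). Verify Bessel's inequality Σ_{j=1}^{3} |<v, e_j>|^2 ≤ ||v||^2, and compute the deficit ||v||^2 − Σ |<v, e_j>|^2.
Σ |<v, e_j>|^2 = 758/55; ||v||^2 = 23; deficit = 507/55

Write each e_j = u_j / sqrt(<u_j, u_j>) where u_j is the displayed integer vector. Then <v, e_j> = <v, u_j> / sqrt(<u_j, u_j>), so |<v, e_j>|^2 = <v, u_j>^2 / <u_j, u_j>.
Coefficients: <v, e_1> = 11/sqrt(9), <v, e_2> = -1/sqrt(6), <v, e_3> = -13/sqrt(990).
Square and sum: Σ |<v, e_j>|^2 = 758/55.
Compute ||v||^2 = v·v = 23.
Deficit = 23 − 758/55 = 507/55 ≥ 0, confirming Bessel's inequality. (The deficit equals ||v − Σ <v,e_j> e_j||^2, the squared distance from v to span{e_j}.)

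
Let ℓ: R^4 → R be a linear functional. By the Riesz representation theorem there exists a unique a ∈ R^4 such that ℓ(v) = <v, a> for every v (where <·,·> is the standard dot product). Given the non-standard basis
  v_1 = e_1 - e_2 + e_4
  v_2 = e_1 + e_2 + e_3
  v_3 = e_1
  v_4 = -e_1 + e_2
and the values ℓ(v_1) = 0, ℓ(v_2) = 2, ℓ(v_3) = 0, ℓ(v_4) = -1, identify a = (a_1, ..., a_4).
a = (0, -1, 3, -1)

Write a = (a_1, ..., a_4) in the standard basis. For each basis vector v_i, ℓ(v_i) = <v_i, a> is a linear equation in the a_j's. Collect the n equations into a matrix system V a = ℓ, where row i of V is v_i (expressed in the standard basis). Since V is invertible (lower-triangular with 1s on the diagonal, up to permutation), solve by back-substitution:
  V =
[[1, -1, 0, 1],
 [1, 1, 1, 0],
 [1, 0, 0, 0],
 [-1, 1, 0, 0]]
  V a = (0, 2, 0, -1)
Solving gives a = (0, -1, 3, -1).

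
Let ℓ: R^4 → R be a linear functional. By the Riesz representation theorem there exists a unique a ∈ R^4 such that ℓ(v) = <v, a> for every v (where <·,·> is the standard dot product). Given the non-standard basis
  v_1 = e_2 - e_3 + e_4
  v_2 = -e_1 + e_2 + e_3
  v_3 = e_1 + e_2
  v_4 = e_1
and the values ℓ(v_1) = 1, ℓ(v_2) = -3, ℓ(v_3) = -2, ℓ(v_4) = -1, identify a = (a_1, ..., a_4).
a = (-1, -1, -3, -1)

Write a = (a_1, ..., a_4) in the standard basis. For each basis vector v_i, ℓ(v_i) = <v_i, a> is a linear equation in the a_j's. Collect the n equations into a matrix system V a = ℓ, where row i of V is v_i (expressed in the standard basis). Since V is invertible (lower-triangular with 1s on the diagonal, up to permutation), solve by back-substitution:
  V =
[[0, 1, -1, 1],
 [-1, 1, 1, 0],
 [1, 1, 0, 0],
 [1, 0, 0, 0]]
  V a = (1, -3, -2, -1)
Solving gives a = (-1, -1, -3, -1).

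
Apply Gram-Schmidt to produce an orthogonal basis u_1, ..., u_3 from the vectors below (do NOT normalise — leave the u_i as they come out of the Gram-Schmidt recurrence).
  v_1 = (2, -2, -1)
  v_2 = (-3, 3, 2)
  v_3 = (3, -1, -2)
Orthogonal basis:
  u_1 = (2, -2, -1)
  u_2 = (1/9, -1/9, 4/9)
  u_3 = (1, 1, 0)

Apply the Gram-Schmidt recurrence
  u_1 = v_1
  u_i = v_i − Σ_{j<i} ((v_i · u_j) / (u_j · u_j)) · u_j.

Step by step this gives:
  u_1 = (2, -2, -1)
  u_2 = (1/9, -1/9, 4/9)
  u_3 = (1, 1, 0)

Orthogonality check:
  u_2 · u_1 = 0 (should be 0)
  u_3 · u_1 = 0 (should be 0)
  u_3 · u_2 = 0 (should be 0)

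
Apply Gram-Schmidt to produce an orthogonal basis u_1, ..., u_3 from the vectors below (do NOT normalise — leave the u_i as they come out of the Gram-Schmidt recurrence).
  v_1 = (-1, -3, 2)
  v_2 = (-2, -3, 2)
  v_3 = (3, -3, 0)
Orthogonal basis:
  u_1 = (-1, -3, 2)
  u_2 = (-13/14, 3/14, -1/7)
  u_3 = (0, -12/13, -18/13)

Apply the Gram-Schmidt recurrence
  u_1 = v_1
  u_i = v_i − Σ_{j<i} ((v_i · u_j) / (u_j · u_j)) · u_j.

Step by step this gives:
  u_1 = (-1, -3, 2)
  u_2 = (-13/14, 3/14, -1/7)
  u_3 = (0, -12/13, -18/13)

Orthogonality check:
  u_2 · u_1 = 0 (should be 0)
  u_3 · u_1 = 0 (should be 0)
  u_3 · u_2 = 0 (should be 0)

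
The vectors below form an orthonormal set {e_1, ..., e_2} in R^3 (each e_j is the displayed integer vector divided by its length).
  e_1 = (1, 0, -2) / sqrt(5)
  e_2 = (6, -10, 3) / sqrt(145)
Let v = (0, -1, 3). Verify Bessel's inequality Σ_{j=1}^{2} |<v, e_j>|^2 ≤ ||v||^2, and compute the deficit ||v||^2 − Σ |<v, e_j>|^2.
Σ |<v, e_j>|^2 = 281/29; ||v||^2 = 10; deficit = 9/29

Write each e_j = u_j / sqrt(<u_j, u_j>) where u_j is the displayed integer vector. Then <v, e_j> = <v, u_j> / sqrt(<u_j, u_j>), so |<v, e_j>|^2 = <v, u_j>^2 / <u_j, u_j>.
Coefficients: <v, e_1> = -6/sqrt(5), <v, e_2> = 19/sqrt(145).
Square and sum: Σ |<v, e_j>|^2 = 281/29.
Compute ||v||^2 = v·v = 10.
Deficit = 10 − 281/29 = 9/29 ≥ 0, confirming Bessel's inequality. (The deficit equals ||v − Σ <v,e_j> e_j||^2, the squared distance from v to span{e_j}.)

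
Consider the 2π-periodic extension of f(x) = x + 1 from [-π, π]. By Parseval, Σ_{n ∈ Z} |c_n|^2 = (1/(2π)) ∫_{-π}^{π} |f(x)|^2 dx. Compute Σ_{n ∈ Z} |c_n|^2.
Σ |c_n|^2 = π^2/3 + 1

Expand and integrate term by term over [-π, π]:
  ∫ (x)^2 dx = 1·(2π^3/3); ∫ 2·1·(1)·x dx = 0 (odd integrand); ∫ 1^2 dx = 1·2π.
So (1/(2π)) ∫_{-π}^{π} (x + 1)^2 dx = 1π^2/3 + 1 = π^2/3 + 1.
Parseval ⇒ Σ |c_n|^2 = π^2/3 + 1.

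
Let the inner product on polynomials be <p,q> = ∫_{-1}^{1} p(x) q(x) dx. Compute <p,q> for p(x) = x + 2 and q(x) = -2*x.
<p,q> = -4/3

Expand the product: p(x)·q(x) = -2*x^2 - 4*x.
∫_{-1}^{1} of each monomial x^k gives [2/(k+1) if k even, 0 if k odd]. Integrating term-by-term (or equivalently evaluating the antiderivative F(x) = -2*x^3/3 - 2*x^2 at the endpoints):
  F(1) − F(−1) = -8/3 − (-4/3) = -4/3.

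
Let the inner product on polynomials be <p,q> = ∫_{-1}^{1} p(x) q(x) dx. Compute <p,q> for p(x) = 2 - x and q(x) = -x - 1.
<p,q> = -10/3

Expand the product: p(x)·q(x) = x^2 - x - 2.
∫_{-1}^{1} of each monomial x^k gives [2/(k+1) if k even, 0 if k odd]. Integrating term-by-term (or equivalently evaluating the antiderivative F(x) = x^3/3 - x^2/2 - 2*x at the endpoints):
  F(1) − F(−1) = -13/6 − (7/6) = -10/3.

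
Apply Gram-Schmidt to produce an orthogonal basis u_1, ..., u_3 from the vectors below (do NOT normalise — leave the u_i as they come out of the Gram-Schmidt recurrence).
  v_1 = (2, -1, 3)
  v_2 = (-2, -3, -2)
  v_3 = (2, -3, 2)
Orthogonal basis:
  u_1 = (2, -1, 3)
  u_2 = (-1, -7/2, -1/2)
  u_3 = (44/63, -8/63, -32/63)

Apply the Gram-Schmidt recurrence
  u_1 = v_1
  u_i = v_i − Σ_{j<i} ((v_i · u_j) / (u_j · u_j)) · u_j.

Step by step this gives:
  u_1 = (2, -1, 3)
  u_2 = (-1, -7/2, -1/2)
  u_3 = (44/63, -8/63, -32/63)

Orthogonality check:
  u_2 · u_1 = 0 (should be 0)
  u_3 · u_1 = 0 (should be 0)
  u_3 · u_2 = 0 (should be 0)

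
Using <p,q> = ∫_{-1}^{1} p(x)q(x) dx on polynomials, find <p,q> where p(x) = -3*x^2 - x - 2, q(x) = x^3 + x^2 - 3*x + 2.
<p,q> = -194/15

Expand the product: p(x)·q(x) = -3*x^5 - 4*x^4 + 6*x^3 - 5*x^2 + 4*x - 4.
∫_{-1}^{1} of each monomial x^k gives [2/(k+1) if k even, 0 if k odd]. Integrating term-by-term (or equivalently evaluating the antiderivative F(x) = -x^6/2 - 4*x^5/5 + 3*x^4/2 - 5*x^3/3 + 2*x^2 - 4*x at the endpoints):
  F(1) − F(−1) = -52/15 − (142/15) = -194/15.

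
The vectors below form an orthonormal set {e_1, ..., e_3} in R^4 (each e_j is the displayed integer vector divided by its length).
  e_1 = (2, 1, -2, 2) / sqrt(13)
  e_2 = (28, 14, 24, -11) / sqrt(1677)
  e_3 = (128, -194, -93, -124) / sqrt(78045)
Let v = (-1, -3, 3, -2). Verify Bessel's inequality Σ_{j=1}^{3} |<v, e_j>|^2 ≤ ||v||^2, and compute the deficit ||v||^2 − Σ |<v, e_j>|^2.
Σ |<v, e_j>|^2 = 12066/605; ||v||^2 = 23; deficit = 1849/605

Write each e_j = u_j / sqrt(<u_j, u_j>) where u_j is the displayed integer vector. Then <v, e_j> = <v, u_j> / sqrt(<u_j, u_j>), so |<v, e_j>|^2 = <v, u_j>^2 / <u_j, u_j>.
Coefficients: <v, e_1> = -15/sqrt(13), <v, e_2> = 24/sqrt(1677), <v, e_3> = 423/sqrt(78045).
Square and sum: Σ |<v, e_j>|^2 = 12066/605.
Compute ||v||^2 = v·v = 23.
Deficit = 23 − 12066/605 = 1849/605 ≥ 0, confirming Bessel's inequality. (The deficit equals ||v − Σ <v,e_j> e_j||^2, the squared distance from v to span{e_j}.)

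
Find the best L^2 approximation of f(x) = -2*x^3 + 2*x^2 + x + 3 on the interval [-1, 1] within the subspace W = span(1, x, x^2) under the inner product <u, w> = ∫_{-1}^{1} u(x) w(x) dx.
g(x) = 2*x^2 - x/5 + 3

The best approximation g ∈ W is the orthogonal projection of f onto W. Writing g = a_0 + a_1 x + a_2 x^2, the coefficients solve the normal equations G · a = b where
  G_{ij} = <φ_i, φ_j> and b_i = <f, φ_i>, with φ_0 = 1, φ_1 = x, φ_2 = x^2.
G =
  [2, 0, 2/3]
  [0, 2/3, 0]
  [2/3, 0, 2/5],
b = (22/3, -2/15, 14/5).
Solving gives a_0 = 3, a_1 = -1/5, a_2 = 2, so
  g(x) = 2*x^2 - x/5 + 3.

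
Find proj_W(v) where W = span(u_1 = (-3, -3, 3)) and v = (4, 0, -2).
proj_W(v) = (2, 2, -2)

Set up U = [u_1 | ... | u_1] ∈ R^(3×1). The projector onto W = col(U) is P = U (U^T U)^(-1) U^T.
Compute U^T U =
  [27],
and U^T v = (-18).
Solve U^T U · c = U^T v for the coefficients: c = (-2/3). The projection is proj_W(v) = U c.
Check: (v - proj_W(v)) · u_1 = 0  (should be 0).
Result: proj_W(v) = (2, 2, -2).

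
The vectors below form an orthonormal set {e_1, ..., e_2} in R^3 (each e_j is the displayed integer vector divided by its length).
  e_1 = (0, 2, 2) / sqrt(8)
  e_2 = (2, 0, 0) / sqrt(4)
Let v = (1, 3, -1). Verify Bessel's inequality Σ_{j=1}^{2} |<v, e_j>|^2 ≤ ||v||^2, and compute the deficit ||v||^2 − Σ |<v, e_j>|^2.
Σ |<v, e_j>|^2 = 3; ||v||^2 = 11; deficit = 8

Write each e_j = u_j / sqrt(<u_j, u_j>) where u_j is the displayed integer vector. Then <v, e_j> = <v, u_j> / sqrt(<u_j, u_j>), so |<v, e_j>|^2 = <v, u_j>^2 / <u_j, u_j>.
Coefficients: <v, e_1> = 4/sqrt(8), <v, e_2> = 2/sqrt(4).
Square and sum: Σ |<v, e_j>|^2 = 3.
Compute ||v||^2 = v·v = 11.
Deficit = 11 − 3 = 8 ≥ 0, confirming Bessel's inequality. (The deficit equals ||v − Σ <v,e_j> e_j||^2, the squared distance from v to span{e_j}.)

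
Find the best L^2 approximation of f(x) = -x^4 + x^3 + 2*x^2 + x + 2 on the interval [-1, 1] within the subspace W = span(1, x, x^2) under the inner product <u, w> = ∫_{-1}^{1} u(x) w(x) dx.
g(x) = 8*x^2/7 + 8*x/5 + 73/35

The best approximation g ∈ W is the orthogonal projection of f onto W. Writing g = a_0 + a_1 x + a_2 x^2, the coefficients solve the normal equations G · a = b where
  G_{ij} = <φ_i, φ_j> and b_i = <f, φ_i>, with φ_0 = 1, φ_1 = x, φ_2 = x^2.
G =
  [2, 0, 2/3]
  [0, 2/3, 0]
  [2/3, 0, 2/5],
b = (74/15, 16/15, 194/105).
Solving gives a_0 = 73/35, a_1 = 8/5, a_2 = 8/7, so
  g(x) = 8*x^2/7 + 8*x/5 + 73/35.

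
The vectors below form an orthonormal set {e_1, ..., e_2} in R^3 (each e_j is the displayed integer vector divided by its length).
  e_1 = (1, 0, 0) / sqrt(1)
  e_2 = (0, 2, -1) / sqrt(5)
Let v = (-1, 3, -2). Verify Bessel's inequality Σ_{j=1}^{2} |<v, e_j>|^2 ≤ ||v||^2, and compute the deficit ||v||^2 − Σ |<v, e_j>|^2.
Σ |<v, e_j>|^2 = 69/5; ||v||^2 = 14; deficit = 1/5

Write each e_j = u_j / sqrt(<u_j, u_j>) where u_j is the displayed integer vector. Then <v, e_j> = <v, u_j> / sqrt(<u_j, u_j>), so |<v, e_j>|^2 = <v, u_j>^2 / <u_j, u_j>.
Coefficients: <v, e_1> = -1/sqrt(1), <v, e_2> = 8/sqrt(5).
Square and sum: Σ |<v, e_j>|^2 = 69/5.
Compute ||v||^2 = v·v = 14.
Deficit = 14 − 69/5 = 1/5 ≥ 0, confirming Bessel's inequality. (The deficit equals ||v − Σ <v,e_j> e_j||^2, the squared distance from v to span{e_j}.)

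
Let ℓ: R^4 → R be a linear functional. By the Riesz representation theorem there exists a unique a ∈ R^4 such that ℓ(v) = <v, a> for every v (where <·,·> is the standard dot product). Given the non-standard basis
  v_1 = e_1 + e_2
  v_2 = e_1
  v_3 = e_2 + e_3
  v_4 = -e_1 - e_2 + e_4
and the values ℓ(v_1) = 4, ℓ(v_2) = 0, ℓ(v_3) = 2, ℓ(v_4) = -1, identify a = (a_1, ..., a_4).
a = (0, 4, -2, 3)

Write a = (a_1, ..., a_4) in the standard basis. For each basis vector v_i, ℓ(v_i) = <v_i, a> is a linear equation in the a_j's. Collect the n equations into a matrix system V a = ℓ, where row i of V is v_i (expressed in the standard basis). Since V is invertible (lower-triangular with 1s on the diagonal, up to permutation), solve by back-substitution:
  V =
[[1, 1, 0, 0],
 [1, 0, 0, 0],
 [0, 1, 1, 0],
 [-1, -1, 0, 1]]
  V a = (4, 0, 2, -1)
Solving gives a = (0, 4, -2, 3).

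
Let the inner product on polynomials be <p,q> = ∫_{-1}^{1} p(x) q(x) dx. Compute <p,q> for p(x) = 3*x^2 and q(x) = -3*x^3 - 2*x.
<p,q> = 0

Expand the product: p(x)·q(x) = -9*x^5 - 6*x^3.
∫_{-1}^{1} of each monomial x^k gives [2/(k+1) if k even, 0 if k odd]. Integrating term-by-term (or equivalently evaluating the antiderivative F(x) = -3*x^6/2 - 3*x^4/2 at the endpoints):
  F(1) − F(−1) = -3 − (-3) = 0.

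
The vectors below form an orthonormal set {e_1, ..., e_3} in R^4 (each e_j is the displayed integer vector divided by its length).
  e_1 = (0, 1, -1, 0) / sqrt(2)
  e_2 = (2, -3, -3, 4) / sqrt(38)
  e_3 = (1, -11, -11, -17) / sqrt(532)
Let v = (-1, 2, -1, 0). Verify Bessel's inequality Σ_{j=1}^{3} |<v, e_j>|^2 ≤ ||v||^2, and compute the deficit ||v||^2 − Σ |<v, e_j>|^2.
Σ |<v, e_j>|^2 = 38/7; ||v||^2 = 6; deficit = 4/7

Write each e_j = u_j / sqrt(<u_j, u_j>) where u_j is the displayed integer vector. Then <v, e_j> = <v, u_j> / sqrt(<u_j, u_j>), so |<v, e_j>|^2 = <v, u_j>^2 / <u_j, u_j>.
Coefficients: <v, e_1> = 3/sqrt(2), <v, e_2> = -5/sqrt(38), <v, e_3> = -12/sqrt(532).
Square and sum: Σ |<v, e_j>|^2 = 38/7.
Compute ||v||^2 = v·v = 6.
Deficit = 6 − 38/7 = 4/7 ≥ 0, confirming Bessel's inequality. (The deficit equals ||v − Σ <v,e_j> e_j||^2, the squared distance from v to span{e_j}.)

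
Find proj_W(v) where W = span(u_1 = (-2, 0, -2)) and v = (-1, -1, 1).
proj_W(v) = (0, 0, 0)

Set up U = [u_1 | ... | u_1] ∈ R^(3×1). The projector onto W = col(U) is P = U (U^T U)^(-1) U^T.
Compute U^T U =
  [8],
and U^T v = (0).
Solve U^T U · c = U^T v for the coefficients: c = (0). The projection is proj_W(v) = U c.
Check: (v - proj_W(v)) · u_1 = 0  (should be 0).
Result: proj_W(v) = (0, 0, 0).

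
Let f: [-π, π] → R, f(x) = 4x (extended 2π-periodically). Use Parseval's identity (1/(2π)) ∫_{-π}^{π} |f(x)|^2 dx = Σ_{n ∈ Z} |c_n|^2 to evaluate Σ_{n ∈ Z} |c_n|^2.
Σ |c_n|^2 = 16π^2/3

Expand and integrate term by term over [-π, π]:
  ∫ (4x)^2 dx = 16·(2π^3/3); ∫ 2·4·(0)·x dx = 0 (odd integrand); ∫ 0^2 dx = 0·2π.
So (1/(2π)) ∫_{-π}^{π} (4x)^2 dx = 16π^2/3 + 0 = 16π^2/3.
Parseval ⇒ Σ |c_n|^2 = 16π^2/3.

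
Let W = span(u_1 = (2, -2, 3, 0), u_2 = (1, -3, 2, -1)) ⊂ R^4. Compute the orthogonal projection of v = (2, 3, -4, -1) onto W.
proj_W(v) = (-70/59, 154/59, -126/59, 42/59)

Set up U = [u_1 | ... | u_2] ∈ R^(4×2). The projector onto W = col(U) is P = U (U^T U)^(-1) U^T.
Compute U^T U =
  [17, 14]
  [14, 15],
and U^T v = (-14, -14).
Solve U^T U · c = U^T v for the coefficients: c = (-14/59, -42/59). The projection is proj_W(v) = U c.
Check: (v - proj_W(v)) · u_1 = 0  (should be 0).
Check: (v - proj_W(v)) · u_2 = 0  (should be 0).
Result: proj_W(v) = (-70/59, 154/59, -126/59, 42/59).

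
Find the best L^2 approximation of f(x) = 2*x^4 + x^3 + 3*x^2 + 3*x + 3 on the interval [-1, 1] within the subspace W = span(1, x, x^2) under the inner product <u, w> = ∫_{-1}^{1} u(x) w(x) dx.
g(x) = 33*x^2/7 + 18*x/5 + 99/35

The best approximation g ∈ W is the orthogonal projection of f onto W. Writing g = a_0 + a_1 x + a_2 x^2, the coefficients solve the normal equations G · a = b where
  G_{ij} = <φ_i, φ_j> and b_i = <f, φ_i>, with φ_0 = 1, φ_1 = x, φ_2 = x^2.
G =
  [2, 0, 2/3]
  [0, 2/3, 0]
  [2/3, 0, 2/5],
b = (44/5, 12/5, 132/35).
Solving gives a_0 = 99/35, a_1 = 18/5, a_2 = 33/7, so
  g(x) = 33*x^2/7 + 18*x/5 + 99/35.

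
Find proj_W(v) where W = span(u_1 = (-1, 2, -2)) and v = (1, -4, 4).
proj_W(v) = (17/9, -34/9, 34/9)

Set up U = [u_1 | ... | u_1] ∈ R^(3×1). The projector onto W = col(U) is P = U (U^T U)^(-1) U^T.
Compute U^T U =
  [9],
and U^T v = (-17).
Solve U^T U · c = U^T v for the coefficients: c = (-17/9). The projection is proj_W(v) = U c.
Check: (v - proj_W(v)) · u_1 = 0  (should be 0).
Result: proj_W(v) = (17/9, -34/9, 34/9).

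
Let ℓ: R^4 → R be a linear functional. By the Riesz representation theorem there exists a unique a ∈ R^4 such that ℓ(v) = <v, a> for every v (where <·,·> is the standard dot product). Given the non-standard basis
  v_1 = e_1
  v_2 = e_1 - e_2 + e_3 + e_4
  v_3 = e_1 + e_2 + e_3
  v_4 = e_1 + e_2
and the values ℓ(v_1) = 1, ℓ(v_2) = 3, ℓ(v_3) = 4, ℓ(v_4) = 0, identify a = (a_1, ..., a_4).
a = (1, -1, 4, -3)

Write a = (a_1, ..., a_4) in the standard basis. For each basis vector v_i, ℓ(v_i) = <v_i, a> is a linear equation in the a_j's. Collect the n equations into a matrix system V a = ℓ, where row i of V is v_i (expressed in the standard basis). Since V is invertible (lower-triangular with 1s on the diagonal, up to permutation), solve by back-substitution:
  V =
[[1, 0, 0, 0],
 [1, -1, 1, 1],
 [1, 1, 1, 0],
 [1, 1, 0, 0]]
  V a = (1, 3, 4, 0)
Solving gives a = (1, -1, 4, -3).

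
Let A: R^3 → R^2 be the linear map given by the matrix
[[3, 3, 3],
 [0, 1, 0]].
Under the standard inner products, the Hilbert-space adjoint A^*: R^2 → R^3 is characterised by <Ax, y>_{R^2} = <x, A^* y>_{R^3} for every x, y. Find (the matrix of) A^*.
A^* = A^T =
[[3, 0],
 [3, 1],
 [3, 0]]

For real matrices with standard dot products, the defining identity <Ax, y> = <x, A^* y> gives (Ax)^T y = x^T (A^*) y, i.e. x^T A^T y = x^T (A^*) y. Since this holds for all x, y, we must have A^* = A^T. Therefore
A^* =
[[3, 0],
 [3, 1],
 [3, 0]].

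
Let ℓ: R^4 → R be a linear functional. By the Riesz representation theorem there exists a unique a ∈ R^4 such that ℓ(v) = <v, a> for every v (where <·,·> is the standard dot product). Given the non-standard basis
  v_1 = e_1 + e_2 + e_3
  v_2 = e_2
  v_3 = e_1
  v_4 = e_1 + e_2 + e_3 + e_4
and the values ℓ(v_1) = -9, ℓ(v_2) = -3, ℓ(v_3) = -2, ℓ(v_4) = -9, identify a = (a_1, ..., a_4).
a = (-2, -3, -4, 0)

Write a = (a_1, ..., a_4) in the standard basis. For each basis vector v_i, ℓ(v_i) = <v_i, a> is a linear equation in the a_j's. Collect the n equations into a matrix system V a = ℓ, where row i of V is v_i (expressed in the standard basis). Since V is invertible (lower-triangular with 1s on the diagonal, up to permutation), solve by back-substitution:
  V =
[[1, 1, 1, 0],
 [0, 1, 0, 0],
 [1, 0, 0, 0],
 [1, 1, 1, 1]]
  V a = (-9, -3, -2, -9)
Solving gives a = (-2, -3, -4, 0).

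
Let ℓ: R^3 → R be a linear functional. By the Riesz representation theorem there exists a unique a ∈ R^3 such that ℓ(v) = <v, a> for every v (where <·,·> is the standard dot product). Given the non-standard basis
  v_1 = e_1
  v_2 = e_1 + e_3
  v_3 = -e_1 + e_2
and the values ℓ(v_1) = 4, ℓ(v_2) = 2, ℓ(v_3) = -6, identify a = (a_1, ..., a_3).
a = (4, -2, -2)

Write a = (a_1, ..., a_3) in the standard basis. For each basis vector v_i, ℓ(v_i) = <v_i, a> is a linear equation in the a_j's. Collect the n equations into a matrix system V a = ℓ, where row i of V is v_i (expressed in the standard basis). Since V is invertible (lower-triangular with 1s on the diagonal, up to permutation), solve by back-substitution:
  V =
[[1, 0, 0],
 [1, 0, 1],
 [-1, 1, 0]]
  V a = (4, 2, -6)
Solving gives a = (4, -2, -2).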